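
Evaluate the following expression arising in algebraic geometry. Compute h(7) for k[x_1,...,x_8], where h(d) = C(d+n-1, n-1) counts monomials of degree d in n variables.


The Hilbert function for the polynomial ring in 8 variables is:
h(d) = C(d+n-1, n-1)
h(7) = C(7+8-1, 8-1) = C(14, 7)
= 14! / (7! * 7!)
= 3432

3432


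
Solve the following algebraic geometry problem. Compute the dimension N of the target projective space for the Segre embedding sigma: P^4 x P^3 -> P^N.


The Segre embedding maps P^m x P^n into P^N via
all products of coordinates from each factor.
N = (m+1)(n+1) - 1
N = (4+1)(3+1) - 1
N = 5*4 - 1
N = 20 - 1 = 19

19


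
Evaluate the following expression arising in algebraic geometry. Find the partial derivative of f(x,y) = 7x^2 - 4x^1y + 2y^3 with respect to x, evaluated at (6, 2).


df/dx = 2*7*x^1 + 1*(-4)*x^0*y
At (6,2): 2*7*6^1 + 1*(-4)*6^0*2
= 84 - 8
= 76

76


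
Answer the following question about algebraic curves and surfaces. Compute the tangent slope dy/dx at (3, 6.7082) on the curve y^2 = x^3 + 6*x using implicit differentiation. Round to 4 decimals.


Using implicit differentiation of y^2 = x^3 + 6*x:
2y * dy/dx = 3x^2 + 6
dy/dx = (3x^2 + 6)/(2y)
Numerator: 3*3^2 + 6 = 33
Denominator: 2*6.7082 = 13.4164
dy/dx = 33/13.4164 = 2.4597

2.4597


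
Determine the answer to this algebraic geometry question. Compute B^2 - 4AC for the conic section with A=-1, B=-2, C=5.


The discriminant of a conic Ax^2 + Bxy + Cy^2 + ... = 0 is B^2 - 4AC.
B^2 = (-2)^2 = 4
4AC = 4*(-1)*5 = -20
Discriminant = 4 + 20 = 24

24


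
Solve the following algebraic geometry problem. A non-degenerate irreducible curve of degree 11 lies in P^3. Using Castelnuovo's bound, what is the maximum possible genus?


Castelnuovo's bound: write d - 1 = m(r-1) + epsilon with 0 <= epsilon < r-1.
d - 1 = 11 - 1 = 10
r - 1 = 3 - 1 = 2
10 = 5*2 + 0, so m = 5, epsilon = 0
pi(d, r) = m(m-1)(r-1)/2 + m*epsilon
= 5*4*2/2 + 5*0
= 40/2 + 0
= 20 + 0 = 20

20


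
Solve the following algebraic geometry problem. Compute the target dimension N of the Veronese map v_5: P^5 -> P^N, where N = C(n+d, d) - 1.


The Veronese embedding v_d: P^n -> P^N maps each point to all
degree-d monomials in n+1 homogeneous coordinates.
N = C(n+d, d) - 1
N = C(5+5, 5) - 1
N = C(10, 5) - 1
C(10, 5) = 252
N = 252 - 1 = 251

251


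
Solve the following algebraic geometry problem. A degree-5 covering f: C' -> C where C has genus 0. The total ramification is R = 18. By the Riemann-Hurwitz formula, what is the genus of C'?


Riemann-Hurwitz formula: 2g' - 2 = d(2g - 2) + R
Given: d = 5, g = 0, R = 18
2g' - 2 = 5*(2*0 - 2) + 18
2g' - 2 = 5*(-2) + 18
2g' - 2 = -10 + 18 = 8
2g' = 10
g' = 5

5


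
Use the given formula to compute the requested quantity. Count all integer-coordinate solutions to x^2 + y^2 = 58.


Systematically check integer values of x where x^2 <= 58.
For each valid x, check if 58 - x^2 is a perfect square.
x=3: 58 - 9 = 49, sqrt = 7 (valid)
x=7: 58 - 49 = 9, sqrt = 3 (valid)
Total integer solutions found: 8

8


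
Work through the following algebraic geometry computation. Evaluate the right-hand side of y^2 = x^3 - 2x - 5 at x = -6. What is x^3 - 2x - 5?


Compute x^3 - 2x - 5 at x = -6:
x^3 = (-6)^3 = -216
(-2)*x = (-2)*(-6) = 12
Sum: -216 + 12 - 5 = -209

-209


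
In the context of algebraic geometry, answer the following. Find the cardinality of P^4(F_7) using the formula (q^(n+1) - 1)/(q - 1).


P^4(F_7) has (q^(n+1) - 1)/(q - 1) points.
= 7^4 + 7^3 + 7^2 + 7^1 + 7^0
= 2401 + 343 + 49 + 7 + 1
= 2801

2801


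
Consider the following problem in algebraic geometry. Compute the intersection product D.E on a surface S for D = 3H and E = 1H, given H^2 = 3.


Using bilinearity of the intersection pairing on a surface S:
(aH).(bH) = ab * (H.H)
We have H^2 = 3.
D.E = (3H).(1H) = 3*1*3
= 3*3
= 9

9


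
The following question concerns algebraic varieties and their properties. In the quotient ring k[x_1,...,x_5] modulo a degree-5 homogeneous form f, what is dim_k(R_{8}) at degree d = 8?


For R = k[x_1,...,x_n]/(f) with f homogeneous of degree e:
The Hilbert series is (1 - t^e)/(1 - t)^n.
So h(d) = C(d+n-1, n-1) - C(d-e+n-1, n-1) for d >= e.
With n=5, e=5, d=8:
C(8+5-1, 5-1) = C(12, 4) = 495
C(8-5+5-1, 5-1) = C(7, 4) = 35
h(8) = 495 - 35 = 460

460


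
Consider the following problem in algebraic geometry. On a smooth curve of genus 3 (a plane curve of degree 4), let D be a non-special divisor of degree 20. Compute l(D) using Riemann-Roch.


First, compute the genus of a smooth plane curve of degree 4:
g = (d-1)(d-2)/2 = (4-1)(4-2)/2 = 3
For a non-special divisor D (i.e., h^1(D) = 0), Riemann-Roch gives:
l(D) = deg(D) - g + 1
Since deg(D) = 20 >= 2g - 1 = 5, D is non-special.
l(D) = 20 - 3 + 1 = 18

18


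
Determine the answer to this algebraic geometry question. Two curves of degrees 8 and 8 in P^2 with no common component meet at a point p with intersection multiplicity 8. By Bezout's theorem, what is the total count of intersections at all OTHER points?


By Bezout's theorem, the total intersection number is d1 * d2.
Total = 8 * 8 = 64
Intersection multiplicity at p = 8
Remaining intersections = 64 - 8 = 56

56


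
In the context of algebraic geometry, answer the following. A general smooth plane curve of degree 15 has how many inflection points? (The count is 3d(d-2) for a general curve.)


For a general smooth plane curve C of degree d, the inflection points are
the intersection of C with its Hessian curve, which has degree 3(d-2).
By Bezout, the total intersection number is d * 3(d-2) = 15 * 39 = 585.
For a general curve every flex is ordinary, so each contributes
multiplicity 1 to C·Hess(C), and the number of distinct inflection
points is 3d(d-2).
Inflection points = 3*15*(15-2) = 3*15*13 = 585

585


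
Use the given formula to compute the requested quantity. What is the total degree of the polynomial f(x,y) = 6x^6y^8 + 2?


Examine each term for its total degree (sum of exponents).
  Term '6x^6y^8' has total degree 6+8 = 14.
  Term '2' has total degree 0+0 = 0.
The maximum total degree among all terms is 14.

14


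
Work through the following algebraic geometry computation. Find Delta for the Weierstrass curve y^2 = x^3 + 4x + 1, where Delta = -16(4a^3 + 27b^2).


Compute each component:
4a^3 = 4*4^3 = 4*64 = 256
27b^2 = 27*1^2 = 27*1 = 27
4a^3 + 27b^2 = 256 + 27 = 283
Delta = -16*283 = -4528

-4528


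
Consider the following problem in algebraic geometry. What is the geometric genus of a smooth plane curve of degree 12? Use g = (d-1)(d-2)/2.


Using the genus formula for smooth plane curves:
g = (d-1)(d-2)/2
g = (12-1)(12-2)/2
g = 11*10/2
g = 110/2 = 55

55


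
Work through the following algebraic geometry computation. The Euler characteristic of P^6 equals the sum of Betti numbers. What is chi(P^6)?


The complex projective space P^6 has one cell in each even real dimension 0, 2, ..., 12.
The cohomology groups are H^{2k}(P^6) = Z for k = 0,...,6, and 0 otherwise.
Euler characteristic = sum of Betti numbers = 1 per even-dimensional cohomology group.
chi(P^6) = 6 + 1 = 7

7


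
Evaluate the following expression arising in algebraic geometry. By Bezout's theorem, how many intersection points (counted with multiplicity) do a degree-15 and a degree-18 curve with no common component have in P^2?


Bezout's theorem states the intersection count equals the product of degrees.
Intersection count = 15 * 18 = 270

270


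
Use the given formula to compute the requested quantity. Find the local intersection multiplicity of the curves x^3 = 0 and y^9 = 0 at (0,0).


The intersection multiplicity of V(x^a) and V(y^b) at the origin is:
I(O; V(x^3), V(y^9)) = dim_k(k[x,y]/(x^3, y^9))
A basis for k[x,y]/(x^3, y^9) is the set of monomials x^i * y^j
where 0 <= i < 3 and 0 <= j < 9.
The number of such monomials is 3 * 9 = 27

27


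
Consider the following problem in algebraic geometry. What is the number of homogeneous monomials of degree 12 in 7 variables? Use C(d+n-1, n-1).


The number of degree-12 monomials in 7 variables is C(d+n-1, n-1).
= C(12+7-1, 7-1) = C(18, 6)
= 18564

18564


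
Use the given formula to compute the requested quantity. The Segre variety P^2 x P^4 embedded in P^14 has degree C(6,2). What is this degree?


The degree of the Segre variety P^2 x P^4 is C(m+n, m).
= C(6, 2)
= 15

15


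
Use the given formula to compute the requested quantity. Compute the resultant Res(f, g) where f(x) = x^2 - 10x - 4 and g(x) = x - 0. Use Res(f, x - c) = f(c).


For Res(f, x - c), we evaluate f at x = c.
f(0) = 0^2 - 10*0 - 4
= 0 + 0 - 4
= 0 - 4 = -4
Res(f, g) = -4

-4


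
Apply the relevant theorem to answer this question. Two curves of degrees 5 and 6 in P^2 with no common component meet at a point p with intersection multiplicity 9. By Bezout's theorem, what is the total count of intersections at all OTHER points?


By Bezout's theorem, the total intersection number is d1 * d2.
Total = 5 * 6 = 30
Intersection multiplicity at p = 9
Remaining intersections = 30 - 9 = 21

21


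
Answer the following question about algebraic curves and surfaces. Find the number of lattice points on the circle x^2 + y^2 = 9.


Systematically check integer values of x where x^2 <= 9.
For each valid x, check if 9 - x^2 is a perfect square.
x=0: 9 - 0 = 9, sqrt = 3 (valid)
x=3: 9 - 9 = 0, sqrt = 0 (valid)
Total integer solutions found: 4

4


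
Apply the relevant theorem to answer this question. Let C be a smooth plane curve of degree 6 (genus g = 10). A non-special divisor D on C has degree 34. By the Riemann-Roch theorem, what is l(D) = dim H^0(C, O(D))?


First, compute the genus of a smooth plane curve of degree 6:
g = (d-1)(d-2)/2 = (6-1)(6-2)/2 = 10
For a non-special divisor D (i.e., h^1(D) = 0), Riemann-Roch gives:
l(D) = deg(D) - g + 1
Since deg(D) = 34 >= 2g - 1 = 19, D is non-special.
l(D) = 34 - 10 + 1 = 25

25


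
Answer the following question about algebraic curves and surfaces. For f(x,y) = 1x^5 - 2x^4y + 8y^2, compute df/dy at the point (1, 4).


df/dy = (-2)*x^4 + 2*8*y^1
At (1,4): (-2)*1^4 + 2*8*4^1
= -2 + 64
= 62

62


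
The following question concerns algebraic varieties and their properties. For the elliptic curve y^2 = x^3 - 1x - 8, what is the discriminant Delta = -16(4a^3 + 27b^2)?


Compute each component:
4a^3 = 4*(-1)^3 = 4*(-1) = -4
27b^2 = 27*(-8)^2 = 27*64 = 1728
4a^3 + 27b^2 = -4 + 1728 = 1724
Delta = -16*1724 = -27584

-27584


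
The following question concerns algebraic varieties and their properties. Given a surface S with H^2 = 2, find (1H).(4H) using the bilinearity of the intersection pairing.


Using bilinearity of the intersection pairing on a surface S:
(aH).(bH) = ab * (H.H)
We have H^2 = 2.
D.E = (1H).(4H) = 1*4*2
= 4*2
= 8

8


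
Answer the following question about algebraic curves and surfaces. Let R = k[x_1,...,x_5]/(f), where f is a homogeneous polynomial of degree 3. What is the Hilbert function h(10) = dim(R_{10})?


For R = k[x_1,...,x_n]/(f) with f homogeneous of degree e:
The Hilbert series is (1 - t^e)/(1 - t)^n.
So h(d) = C(d+n-1, n-1) - C(d-e+n-1, n-1) for d >= e.
With n=5, e=3, d=10:
C(10+5-1, 5-1) = C(14, 4) = 1001
C(10-3+5-1, 5-1) = C(11, 4) = 330
h(10) = 1001 - 330 = 671

671


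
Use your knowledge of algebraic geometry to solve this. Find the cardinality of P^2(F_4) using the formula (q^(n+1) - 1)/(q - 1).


P^2(F_4) has (q^(n+1) - 1)/(q - 1) points.
= 4^2 + 4^1 + 4^0
= 16 + 4 + 1
= 21

21


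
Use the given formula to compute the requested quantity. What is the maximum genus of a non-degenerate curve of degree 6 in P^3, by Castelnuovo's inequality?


Castelnuovo's bound: write d - 1 = m(r-1) + epsilon with 0 <= epsilon < r-1.
d - 1 = 6 - 1 = 5
r - 1 = 3 - 1 = 2
5 = 2*2 + 1, so m = 2, epsilon = 1
pi(d, r) = m(m-1)(r-1)/2 + m*epsilon
= 2*1*2/2 + 2*1
= 4/2 + 2
= 2 + 2 = 4

4


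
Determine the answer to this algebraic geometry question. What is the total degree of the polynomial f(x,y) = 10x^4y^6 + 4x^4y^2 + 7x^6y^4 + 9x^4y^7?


Examine each term for its total degree (sum of exponents).
  Term '10x^4y^6' has total degree 4+6 = 10.
  Term '4x^4y^2' has total degree 4+2 = 6.
  Term '7x^6y^4' has total degree 6+4 = 10.
  Term '9x^4y^7' has total degree 4+7 = 11.
The maximum total degree among all terms is 11.

11


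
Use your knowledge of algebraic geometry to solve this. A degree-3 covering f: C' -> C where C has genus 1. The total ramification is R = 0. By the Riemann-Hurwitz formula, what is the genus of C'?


Riemann-Hurwitz formula: 2g' - 2 = d(2g - 2) + R
Given: d = 3, g = 1, R = 0
2g' - 2 = 3*(2*1 - 2) + 0
2g' - 2 = 3*0 + 0
2g' - 2 = 0 + 0 = 0
2g' = 2
g' = 1

1


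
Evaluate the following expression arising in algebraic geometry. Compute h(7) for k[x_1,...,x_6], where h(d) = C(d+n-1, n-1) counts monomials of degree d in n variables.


The Hilbert function for the polynomial ring in 6 variables is:
h(d) = C(d+n-1, n-1)
h(7) = C(7+6-1, 6-1) = C(12, 5)
= 12! / (5! * 7!)
= 792

792


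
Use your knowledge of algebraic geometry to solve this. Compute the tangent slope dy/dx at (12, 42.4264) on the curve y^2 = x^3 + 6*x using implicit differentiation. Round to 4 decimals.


Using implicit differentiation of y^2 = x^3 + 6*x:
2y * dy/dx = 3x^2 + 6
dy/dx = (3x^2 + 6)/(2y)
Numerator: 3*12^2 + 6 = 438
Denominator: 2*42.4264 = 84.8528
dy/dx = 438/84.8528 = 5.1619

5.1619


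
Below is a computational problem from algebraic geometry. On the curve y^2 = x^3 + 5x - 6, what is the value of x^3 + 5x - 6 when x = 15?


Compute x^3 + 5x - 6 at x = 15:
x^3 = 15^3 = 3375
5*x = 5*15 = 75
Sum: 3375 + 75 - 6 = 3444

3444


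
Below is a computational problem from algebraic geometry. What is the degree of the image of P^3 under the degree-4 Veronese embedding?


The Veronese variety v_4(P^3) has degree d^r.
d^r = 4^3 = 64

64


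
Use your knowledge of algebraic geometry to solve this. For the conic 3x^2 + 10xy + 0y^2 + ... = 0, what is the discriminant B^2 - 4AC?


The discriminant of a conic Ax^2 + Bxy + Cy^2 + ... = 0 is B^2 - 4AC.
B^2 = 10^2 = 100
4AC = 4*3*0 = 0
Discriminant = 100 + 0 = 100

100


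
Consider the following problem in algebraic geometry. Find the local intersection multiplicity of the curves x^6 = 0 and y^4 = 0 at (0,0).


The intersection multiplicity of V(x^a) and V(y^b) at the origin is:
I(O; V(x^6), V(y^4)) = dim_k(k[x,y]/(x^6, y^4))
A basis for k[x,y]/(x^6, y^4) is the set of monomials x^i * y^j
where 0 <= i < 6 and 0 <= j < 4.
The number of such monomials is 6 * 4 = 24

24


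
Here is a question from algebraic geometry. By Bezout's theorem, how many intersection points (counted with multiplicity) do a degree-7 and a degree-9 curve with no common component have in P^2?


Bezout's theorem states the intersection count equals the product of degrees.
Intersection count = 7 * 9 = 63

63


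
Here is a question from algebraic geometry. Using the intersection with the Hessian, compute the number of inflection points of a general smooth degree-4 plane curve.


For a general smooth plane curve C of degree d, the inflection points are
the intersection of C with its Hessian curve, which has degree 3(d-2).
By Bezout, the total intersection number is d * 3(d-2) = 4 * 6 = 24.
For a general curve every flex is ordinary, so each contributes
multiplicity 1 to C·Hess(C), and the number of distinct inflection
points is 3d(d-2).
Inflection points = 3*4*(4-2) = 3*4*2 = 24

24


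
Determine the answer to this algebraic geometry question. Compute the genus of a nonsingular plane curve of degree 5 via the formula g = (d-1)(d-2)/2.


Using the genus formula for smooth plane curves:
g = (d-1)(d-2)/2
g = (5-1)(5-2)/2
g = 4*3/2
g = 12/2 = 6

6


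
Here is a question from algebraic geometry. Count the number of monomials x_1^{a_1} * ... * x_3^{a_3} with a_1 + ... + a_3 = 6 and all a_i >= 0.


The number of degree-6 monomials in 3 variables is C(d+n-1, n-1).
= C(6+3-1, 3-1) = C(8, 2)
= 28

28


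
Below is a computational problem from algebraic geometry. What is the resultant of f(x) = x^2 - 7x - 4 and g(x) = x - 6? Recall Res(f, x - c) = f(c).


For Res(f, x - c), we evaluate f at x = c.
f(6) = 6^2 - 7*6 - 4
= 36 - 42 - 4
= -6 - 4 = -10
Res(f, g) = -10

-10


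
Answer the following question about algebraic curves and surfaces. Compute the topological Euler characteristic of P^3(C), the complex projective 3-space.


The complex projective space P^3 has one cell in each even real dimension 0, 2, ..., 6.
The cohomology groups are H^{2k}(P^3) = Z for k = 0,...,3, and 0 otherwise.
Euler characteristic = sum of Betti numbers = 1 per even-dimensional cohomology group.
chi(P^3) = 3 + 1 = 4

4


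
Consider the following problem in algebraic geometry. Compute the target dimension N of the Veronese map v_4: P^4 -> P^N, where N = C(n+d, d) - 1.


The Veronese embedding v_d: P^n -> P^N maps each point to all
degree-d monomials in n+1 homogeneous coordinates.
N = C(n+d, d) - 1
N = C(4+4, 4) - 1
N = C(8, 4) - 1
C(8, 4) = 70
N = 70 - 1 = 69

69


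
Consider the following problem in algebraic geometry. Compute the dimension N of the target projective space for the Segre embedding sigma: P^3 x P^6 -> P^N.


The Segre embedding maps P^m x P^n into P^N via
all products of coordinates from each factor.
N = (m+1)(n+1) - 1
N = (3+1)(6+1) - 1
N = 4*7 - 1
N = 28 - 1 = 27

27


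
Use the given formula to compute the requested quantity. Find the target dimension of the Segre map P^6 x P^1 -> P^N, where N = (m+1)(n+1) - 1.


The Segre embedding maps P^m x P^n into P^N via
all products of coordinates from each factor.
N = (m+1)(n+1) - 1
N = (6+1)(1+1) - 1
N = 7*2 - 1
N = 14 - 1 = 13

13


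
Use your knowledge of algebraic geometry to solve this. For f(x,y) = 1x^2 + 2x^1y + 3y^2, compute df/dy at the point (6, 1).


df/dy = 2*x^1 + 2*3*y^1
At (6,1): 2*6^1 + 2*3*1^1
= 12 + 6
= 18

18


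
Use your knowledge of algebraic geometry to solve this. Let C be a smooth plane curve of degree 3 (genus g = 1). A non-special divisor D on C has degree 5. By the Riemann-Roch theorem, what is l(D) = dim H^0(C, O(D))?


First, compute the genus of a smooth plane curve of degree 3:
g = (d-1)(d-2)/2 = (3-1)(3-2)/2 = 1
For a non-special divisor D (i.e., h^1(D) = 0), Riemann-Roch gives:
l(D) = deg(D) - g + 1
Since deg(D) = 5 >= 2g - 1 = 1, D is non-special.
l(D) = 5 - 1 + 1 = 5

5


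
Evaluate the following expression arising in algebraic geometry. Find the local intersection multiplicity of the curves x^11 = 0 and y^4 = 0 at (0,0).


The intersection multiplicity of V(x^a) and V(y^b) at the origin is:
I(O; V(x^11), V(y^4)) = dim_k(k[x,y]/(x^11, y^4))
A basis for k[x,y]/(x^11, y^4) is the set of monomials x^i * y^j
where 0 <= i < 11 and 0 <= j < 4.
The number of such monomials is 11 * 4 = 44

44


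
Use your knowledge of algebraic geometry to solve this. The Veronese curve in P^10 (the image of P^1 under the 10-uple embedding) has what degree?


The rational normal curve in P^10 is the image of P^1 under the 10-uple Veronese.
A general hyperplane in P^10 pulls back to a degree-10 form on P^1, which has 10 zeros,
so the curve meets a general hyperplane in 10 points. Degree = 10.

10


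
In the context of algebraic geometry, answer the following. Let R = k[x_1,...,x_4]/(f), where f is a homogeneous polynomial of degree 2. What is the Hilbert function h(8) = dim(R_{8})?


For R = k[x_1,...,x_n]/(f) with f homogeneous of degree e:
The Hilbert series is (1 - t^e)/(1 - t)^n.
So h(d) = C(d+n-1, n-1) - C(d-e+n-1, n-1) for d >= e.
With n=4, e=2, d=8:
C(8+4-1, 4-1) = C(11, 3) = 165
C(8-2+4-1, 4-1) = C(9, 3) = 84
h(8) = 165 - 84 = 81

81


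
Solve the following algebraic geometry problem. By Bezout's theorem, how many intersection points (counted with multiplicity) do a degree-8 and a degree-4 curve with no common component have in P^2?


Bezout's theorem states the intersection count equals the product of degrees.
Intersection count = 8 * 4 = 32

32


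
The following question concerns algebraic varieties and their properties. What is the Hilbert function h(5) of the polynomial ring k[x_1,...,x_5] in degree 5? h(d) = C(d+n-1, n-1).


The Hilbert function for the polynomial ring in 5 variables is:
h(d) = C(d+n-1, n-1)
h(5) = C(5+5-1, 5-1) = C(9, 4)
= 9! / (4! * 5!)
= 126

126


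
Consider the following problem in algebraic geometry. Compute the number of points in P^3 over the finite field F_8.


P^3(F_8) has (q^(n+1) - 1)/(q - 1) points.
= 8^3 + 8^2 + 8^1 + 8^0
= 512 + 64 + 8 + 1
= 585

585


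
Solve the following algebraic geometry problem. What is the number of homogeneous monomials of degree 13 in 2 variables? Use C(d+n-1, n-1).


The number of degree-13 monomials in 2 variables is C(d+n-1, n-1).
= C(13+2-1, 2-1) = C(14, 1)
= 14

14


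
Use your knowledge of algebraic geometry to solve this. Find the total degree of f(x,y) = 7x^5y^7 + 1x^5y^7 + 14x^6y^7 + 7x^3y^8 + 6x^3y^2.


Examine each term for its total degree (sum of exponents).
  Term '7x^5y^7' has total degree 5+7 = 12.
  Term '1x^5y^7' has total degree 5+7 = 12.
  Term '14x^6y^7' has total degree 6+7 = 13.
  Term '7x^3y^8' has total degree 3+8 = 11.
  Term '6x^3y^2' has total degree 3+2 = 5.
The maximum total degree among all terms is 13.

13


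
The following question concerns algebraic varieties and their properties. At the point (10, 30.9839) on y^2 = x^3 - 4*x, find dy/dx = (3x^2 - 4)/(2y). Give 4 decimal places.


Using implicit differentiation of y^2 = x^3 - 4*x:
2y * dy/dx = 3x^2 - 4
dy/dx = (3x^2 - 4)/(2y)
Numerator: 3*10^2 - 4 = 296
Denominator: 2*30.9839 = 61.9678
dy/dx = 296/61.9678 = 4.7767

4.7767


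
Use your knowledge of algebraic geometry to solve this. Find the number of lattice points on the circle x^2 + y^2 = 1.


Systematically check integer values of x where x^2 <= 1.
For each valid x, check if 1 - x^2 is a perfect square.
x=0: 1 - 0 = 1, sqrt = 1 (valid)
x=1: 1 - 1 = 0, sqrt = 0 (valid)
Total integer solutions found: 4

4


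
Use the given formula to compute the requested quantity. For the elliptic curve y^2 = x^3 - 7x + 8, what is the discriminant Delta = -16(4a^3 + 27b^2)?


Compute each component:
4a^3 = 4*(-7)^3 = 4*(-343) = -1372
27b^2 = 27*8^2 = 27*64 = 1728
4a^3 + 27b^2 = -1372 + 1728 = 356
Delta = -16*356 = -5696

-5696


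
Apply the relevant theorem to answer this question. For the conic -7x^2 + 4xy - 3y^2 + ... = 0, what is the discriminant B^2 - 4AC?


The discriminant of a conic Ax^2 + Bxy + Cy^2 + ... = 0 is B^2 - 4AC.
B^2 = 4^2 = 16
4AC = 4*(-7)*(-3) = 84
Discriminant = 16 - 84 = -68

-68


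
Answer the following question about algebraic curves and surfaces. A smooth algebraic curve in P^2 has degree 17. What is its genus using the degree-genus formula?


Using the genus formula for smooth plane curves:
g = (d-1)(d-2)/2
g = (17-1)(17-2)/2
g = 16*15/2
g = 240/2 = 120

120


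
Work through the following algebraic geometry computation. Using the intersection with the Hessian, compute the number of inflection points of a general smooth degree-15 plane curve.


For a general smooth plane curve C of degree d, the inflection points are
the intersection of C with its Hessian curve, which has degree 3(d-2).
By Bezout, the total intersection number is d * 3(d-2) = 15 * 39 = 585.
For a general curve every flex is ordinary, so each contributes
multiplicity 1 to C·Hess(C), and the number of distinct inflection
points is 3d(d-2).
Inflection points = 3*15*(15-2) = 3*15*13 = 585

585


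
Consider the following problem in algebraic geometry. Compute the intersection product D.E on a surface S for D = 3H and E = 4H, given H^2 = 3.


Using bilinearity of the intersection pairing on a surface S:
(aH).(bH) = ab * (H.H)
We have H^2 = 3.
D.E = (3H).(4H) = 3*4*3
= 12*3
= 36

36


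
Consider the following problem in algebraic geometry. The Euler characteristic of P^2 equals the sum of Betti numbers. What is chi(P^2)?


The complex projective space P^2 has one cell in each even real dimension 0, 2, ..., 4.
The cohomology groups are H^{2k}(P^2) = Z for k = 0,...,2, and 0 otherwise.
Euler characteristic = sum of Betti numbers = 1 per even-dimensional cohomology group.
chi(P^2) = 2 + 1 = 3

3


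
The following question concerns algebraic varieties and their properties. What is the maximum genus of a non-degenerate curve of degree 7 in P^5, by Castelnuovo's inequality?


Castelnuovo's bound: write d - 1 = m(r-1) + epsilon with 0 <= epsilon < r-1.
d - 1 = 7 - 1 = 6
r - 1 = 5 - 1 = 4
6 = 1*4 + 2, so m = 1, epsilon = 2
pi(d, r) = m(m-1)(r-1)/2 + m*epsilon
= 1*0*4/2 + 1*2
= 0/2 + 2
= 0 + 2 = 2

2


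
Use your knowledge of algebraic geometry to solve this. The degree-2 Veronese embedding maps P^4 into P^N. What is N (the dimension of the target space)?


The Veronese embedding v_d: P^n -> P^N maps each point to all
degree-d monomials in n+1 homogeneous coordinates.
N = C(n+d, d) - 1
N = C(4+2, 2) - 1
N = C(6, 2) - 1
C(6, 2) = 15
N = 15 - 1 = 14

14


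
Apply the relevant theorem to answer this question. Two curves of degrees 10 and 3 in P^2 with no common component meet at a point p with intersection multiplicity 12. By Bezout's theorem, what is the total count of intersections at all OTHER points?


By Bezout's theorem, the total intersection number is d1 * d2.
Total = 10 * 3 = 30
Intersection multiplicity at p = 12
Remaining intersections = 30 - 12 = 18

18


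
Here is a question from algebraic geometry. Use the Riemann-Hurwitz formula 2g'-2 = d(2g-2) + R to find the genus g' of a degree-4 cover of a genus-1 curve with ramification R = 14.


Riemann-Hurwitz formula: 2g' - 2 = d(2g - 2) + R
Given: d = 4, g = 1, R = 14
2g' - 2 = 4*(2*1 - 2) + 14
2g' - 2 = 4*0 + 14
2g' - 2 = 0 + 14 = 14
2g' = 16
g' = 8

8


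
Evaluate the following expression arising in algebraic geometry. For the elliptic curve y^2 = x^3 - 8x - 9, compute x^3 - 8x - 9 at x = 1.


Compute x^3 - 8x - 9 at x = 1:
x^3 = 1^3 = 1
(-8)*x = (-8)*1 = -8
Sum: 1 - 8 - 9 = -16

-16


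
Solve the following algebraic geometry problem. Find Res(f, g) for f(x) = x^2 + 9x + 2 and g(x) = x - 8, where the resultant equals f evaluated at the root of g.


For Res(f, x - c), we evaluate f at x = c.
f(8) = 8^2 + 9*8 + 2
= 64 + 72 + 2
= 136 + 2 = 138
Res(f, g) = 138

138


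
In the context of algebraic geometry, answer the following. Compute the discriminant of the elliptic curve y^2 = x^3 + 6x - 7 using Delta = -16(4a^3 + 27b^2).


Compute each component:
4a^3 = 4*6^3 = 4*216 = 864
27b^2 = 27*(-7)^2 = 27*49 = 1323
4a^3 + 27b^2 = 864 + 1323 = 2187
Delta = -16*2187 = -34992

-34992


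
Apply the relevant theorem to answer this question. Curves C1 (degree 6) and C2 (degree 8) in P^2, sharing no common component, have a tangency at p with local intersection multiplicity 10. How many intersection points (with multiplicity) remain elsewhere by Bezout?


By Bezout's theorem, the total intersection number is d1 * d2.
Total = 6 * 8 = 48
Intersection multiplicity at p = 10
Remaining intersections = 48 - 10 = 38

38


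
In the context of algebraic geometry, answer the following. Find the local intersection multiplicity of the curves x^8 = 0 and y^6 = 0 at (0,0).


The intersection multiplicity of V(x^a) and V(y^b) at the origin is:
I(O; V(x^8), V(y^6)) = dim_k(k[x,y]/(x^8, y^6))
A basis for k[x,y]/(x^8, y^6) is the set of monomials x^i * y^j
where 0 <= i < 8 and 0 <= j < 6.
The number of such monomials is 8 * 6 = 48

48


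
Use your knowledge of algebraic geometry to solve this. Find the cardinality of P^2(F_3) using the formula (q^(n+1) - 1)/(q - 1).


P^2(F_3) has (q^(n+1) - 1)/(q - 1) points.
= 3^2 + 3^1 + 3^0
= 9 + 3 + 1
= 13

13


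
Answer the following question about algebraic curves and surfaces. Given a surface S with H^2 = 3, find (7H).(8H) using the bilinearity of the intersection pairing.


Using bilinearity of the intersection pairing on a surface S:
(aH).(bH) = ab * (H.H)
We have H^2 = 3.
D.E = (7H).(8H) = 7*8*3
= 56*3
= 168

168


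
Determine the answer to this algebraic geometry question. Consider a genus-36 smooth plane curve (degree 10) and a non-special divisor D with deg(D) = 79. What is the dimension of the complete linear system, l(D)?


First, compute the genus of a smooth plane curve of degree 10:
g = (d-1)(d-2)/2 = (10-1)(10-2)/2 = 36
For a non-special divisor D (i.e., h^1(D) = 0), Riemann-Roch gives:
l(D) = deg(D) - g + 1
Since deg(D) = 79 >= 2g - 1 = 71, D is non-special.
l(D) = 79 - 36 + 1 = 44

44


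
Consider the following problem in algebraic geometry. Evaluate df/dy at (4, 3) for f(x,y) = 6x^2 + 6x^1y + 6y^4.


df/dy = 6*x^1 + 4*6*y^3
At (4,3): 6*4^1 + 4*6*3^3
= 24 + 648
= 672

672


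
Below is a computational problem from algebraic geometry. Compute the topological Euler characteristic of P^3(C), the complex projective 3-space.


The complex projective space P^3 has one cell in each even real dimension 0, 2, ..., 6.
The cohomology groups are H^{2k}(P^3) = Z for k = 0,...,3, and 0 otherwise.
Euler characteristic = sum of Betti numbers = 1 per even-dimensional cohomology group.
chi(P^3) = 3 + 1 = 4

4


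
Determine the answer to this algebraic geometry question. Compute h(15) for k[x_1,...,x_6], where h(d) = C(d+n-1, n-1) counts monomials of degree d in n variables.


The Hilbert function for the polynomial ring in 6 variables is:
h(d) = C(d+n-1, n-1)
h(15) = C(15+6-1, 6-1) = C(20, 5)
= 20! / (5! * 15!)
= 15504

15504


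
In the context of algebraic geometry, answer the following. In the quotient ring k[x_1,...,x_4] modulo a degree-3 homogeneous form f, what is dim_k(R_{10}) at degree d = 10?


For R = k[x_1,...,x_n]/(f) with f homogeneous of degree e:
The Hilbert series is (1 - t^e)/(1 - t)^n.
So h(d) = C(d+n-1, n-1) - C(d-e+n-1, n-1) for d >= e.
With n=4, e=3, d=10:
C(10+4-1, 4-1) = C(13, 3) = 286
C(10-3+4-1, 4-1) = C(10, 3) = 120
h(10) = 286 - 120 = 166

166


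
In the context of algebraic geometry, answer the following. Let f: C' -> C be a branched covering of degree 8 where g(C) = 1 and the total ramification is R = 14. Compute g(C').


Riemann-Hurwitz formula: 2g' - 2 = d(2g - 2) + R
Given: d = 8, g = 1, R = 14
2g' - 2 = 8*(2*1 - 2) + 14
2g' - 2 = 8*0 + 14
2g' - 2 = 0 + 14 = 14
2g' = 16
g' = 8

8


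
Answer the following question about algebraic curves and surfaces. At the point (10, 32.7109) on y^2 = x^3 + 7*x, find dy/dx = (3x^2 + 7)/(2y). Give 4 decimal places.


Using implicit differentiation of y^2 = x^3 + 7*x:
2y * dy/dx = 3x^2 + 7
dy/dx = (3x^2 + 7)/(2y)
Numerator: 3*10^2 + 7 = 307
Denominator: 2*32.7109 = 65.4218
dy/dx = 307/65.4218 = 4.6926

4.6926


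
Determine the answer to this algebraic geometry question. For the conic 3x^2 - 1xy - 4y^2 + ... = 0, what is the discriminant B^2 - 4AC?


The discriminant of a conic Ax^2 + Bxy + Cy^2 + ... = 0 is B^2 - 4AC.
B^2 = (-1)^2 = 1
4AC = 4*3*(-4) = -48
Discriminant = 1 + 48 = 49

49


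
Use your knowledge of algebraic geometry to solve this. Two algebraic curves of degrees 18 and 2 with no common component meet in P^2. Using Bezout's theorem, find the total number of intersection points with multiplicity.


Bezout's theorem states the intersection count equals the product of degrees.
Intersection count = 18 * 2 = 36

36


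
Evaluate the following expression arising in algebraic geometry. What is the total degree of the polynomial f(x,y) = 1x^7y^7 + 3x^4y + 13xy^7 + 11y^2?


Examine each term for its total degree (sum of exponents).
  Term '1x^7y^7' has total degree 7+7 = 14.
  Term '3x^4y' has total degree 4+1 = 5.
  Term '13xy^7' has total degree 1+7 = 8.
  Term '11y^2' has total degree 0+2 = 2.
The maximum total degree among all terms is 14.

14


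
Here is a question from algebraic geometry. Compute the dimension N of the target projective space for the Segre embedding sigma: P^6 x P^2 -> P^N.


The Segre embedding maps P^m x P^n into P^N via
all products of coordinates from each factor.
N = (m+1)(n+1) - 1
N = (6+1)(2+1) - 1
N = 7*3 - 1
N = 21 - 1 = 20

20


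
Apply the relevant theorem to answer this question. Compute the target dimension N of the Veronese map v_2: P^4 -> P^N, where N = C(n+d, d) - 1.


The Veronese embedding v_d: P^n -> P^N maps each point to all
degree-d monomials in n+1 homogeneous coordinates.
N = C(n+d, d) - 1
N = C(4+2, 2) - 1
N = C(6, 2) - 1
C(6, 2) = 15
N = 15 - 1 = 14

14


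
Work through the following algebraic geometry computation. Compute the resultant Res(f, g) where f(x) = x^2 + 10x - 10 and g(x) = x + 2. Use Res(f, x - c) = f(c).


For Res(f, x - c), we evaluate f at x = c.
f(-2) = (-2)^2 + 10*(-2) - 10
= 4 - 20 - 10
= -16 - 10 = -26
Res(f, g) = -26

-26


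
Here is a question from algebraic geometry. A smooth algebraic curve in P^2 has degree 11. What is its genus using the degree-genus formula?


Using the genus formula for smooth plane curves:
g = (d-1)(d-2)/2
g = (11-1)(11-2)/2
g = 10*9/2
g = 90/2 = 45

45


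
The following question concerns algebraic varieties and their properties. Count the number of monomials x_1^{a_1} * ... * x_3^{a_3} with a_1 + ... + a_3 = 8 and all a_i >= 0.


The number of degree-8 monomials in 3 variables is C(d+n-1, n-1).
= C(8+3-1, 3-1) = C(10, 2)
= 45

45


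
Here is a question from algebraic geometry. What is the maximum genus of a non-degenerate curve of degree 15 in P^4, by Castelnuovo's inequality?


Castelnuovo's bound: write d - 1 = m(r-1) + epsilon with 0 <= epsilon < r-1.
d - 1 = 15 - 1 = 14
r - 1 = 4 - 1 = 3
14 = 4*3 + 2, so m = 4, epsilon = 2
pi(d, r) = m(m-1)(r-1)/2 + m*epsilon
= 4*3*3/2 + 4*2
= 36/2 + 8
= 18 + 8 = 26

26


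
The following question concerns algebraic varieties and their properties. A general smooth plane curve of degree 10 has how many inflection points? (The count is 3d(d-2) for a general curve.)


For a general smooth plane curve C of degree d, the inflection points are
the intersection of C with its Hessian curve, which has degree 3(d-2).
By Bezout, the total intersection number is d * 3(d-2) = 10 * 24 = 240.
For a general curve every flex is ordinary, so each contributes
multiplicity 1 to C·Hess(C), and the number of distinct inflection
points is 3d(d-2).
Inflection points = 3*10*(10-2) = 3*10*8 = 240

240


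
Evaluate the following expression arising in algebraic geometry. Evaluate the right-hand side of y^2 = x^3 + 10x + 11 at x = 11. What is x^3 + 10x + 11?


Compute x^3 + 10x + 11 at x = 11:
x^3 = 11^3 = 1331
10*x = 10*11 = 110
Sum: 1331 + 110 + 11 = 1452

1452


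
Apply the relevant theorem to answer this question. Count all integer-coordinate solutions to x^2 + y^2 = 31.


Systematically check integer values of x where x^2 <= 31.
For each valid x, check if 31 - x^2 is a perfect square.
Total integer solutions found: 0

0


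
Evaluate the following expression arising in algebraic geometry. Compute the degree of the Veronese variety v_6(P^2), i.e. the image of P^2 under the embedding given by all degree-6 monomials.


The Veronese variety v_6(P^2) has degree d^r.
d^r = 6^2 = 36

36


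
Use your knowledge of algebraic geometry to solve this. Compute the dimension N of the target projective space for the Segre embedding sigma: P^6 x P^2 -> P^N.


The Segre embedding maps P^m x P^n into P^N via
all products of coordinates from each factor.
N = (m+1)(n+1) - 1
N = (6+1)(2+1) - 1
N = 7*3 - 1
N = 21 - 1 = 20

20


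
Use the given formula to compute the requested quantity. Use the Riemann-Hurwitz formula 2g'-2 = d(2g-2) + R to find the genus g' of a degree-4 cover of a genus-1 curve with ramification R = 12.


Riemann-Hurwitz formula: 2g' - 2 = d(2g - 2) + R
Given: d = 4, g = 1, R = 12
2g' - 2 = 4*(2*1 - 2) + 12
2g' - 2 = 4*0 + 12
2g' - 2 = 0 + 12 = 12
2g' = 14
g' = 7

7


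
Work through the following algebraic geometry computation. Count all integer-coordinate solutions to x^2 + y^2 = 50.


Systematically check integer values of x where x^2 <= 50.
For each valid x, check if 50 - x^2 is a perfect square.
x=1: 50 - 1 = 49, sqrt = 7 (valid)
x=5: 50 - 25 = 25, sqrt = 5 (valid)
x=7: 50 - 49 = 1, sqrt = 1 (valid)
Total integer solutions found: 12

12


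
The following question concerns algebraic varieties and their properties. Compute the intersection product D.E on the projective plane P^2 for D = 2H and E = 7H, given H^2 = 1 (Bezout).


Using bilinearity of the intersection pairing on the projective plane P^2:
(aH).(bH) = ab * (H.H)
We have H^2 = 1 (Bezout).
D.E = (2H).(7H) = 2*7*1
= 14*1
= 14

14


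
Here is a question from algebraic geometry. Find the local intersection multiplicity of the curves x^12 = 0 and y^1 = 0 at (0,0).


The intersection multiplicity of V(x^a) and V(y^b) at the origin is:
I(O; V(x^12), V(y^1)) = dim_k(k[x,y]/(x^12, y^1))
A basis for k[x,y]/(x^12, y^1) is the set of monomials x^i * y^j
where 0 <= i < 12 and 0 <= j < 1.
The number of such monomials is 12 * 1 = 12

12


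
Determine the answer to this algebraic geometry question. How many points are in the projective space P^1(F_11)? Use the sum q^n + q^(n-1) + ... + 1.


P^1(F_11) has (q^(n+1) - 1)/(q - 1) points.
= 11^1 + 11^0
= 11 + 1
= 12

12


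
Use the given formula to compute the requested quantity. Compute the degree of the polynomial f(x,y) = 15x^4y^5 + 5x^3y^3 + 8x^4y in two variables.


Examine each term for its total degree (sum of exponents).
  Term '15x^4y^5' has total degree 4+5 = 9.
  Term '5x^3y^3' has total degree 3+3 = 6.
  Term '8x^4y' has total degree 4+1 = 5.
The maximum total degree among all terms is 9.

9


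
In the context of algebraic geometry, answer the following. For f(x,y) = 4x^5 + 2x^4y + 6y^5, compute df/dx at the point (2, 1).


df/dx = 5*4*x^4 + 4*2*x^3*y
At (2,1): 5*4*2^4 + 4*2*2^3*1
= 320 + 64
= 384

384


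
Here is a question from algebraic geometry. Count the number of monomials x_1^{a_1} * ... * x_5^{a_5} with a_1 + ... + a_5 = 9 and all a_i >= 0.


The number of degree-9 monomials in 5 variables is C(d+n-1, n-1).
= C(9+5-1, 5-1) = C(13, 4)
= 715

715


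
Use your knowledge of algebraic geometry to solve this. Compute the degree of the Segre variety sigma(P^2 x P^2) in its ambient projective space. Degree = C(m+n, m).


The degree of the Segre variety P^2 x P^2 is C(m+n, m).
= C(4, 2)
= 6

6


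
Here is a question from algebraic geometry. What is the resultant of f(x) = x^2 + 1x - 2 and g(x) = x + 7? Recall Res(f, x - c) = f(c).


For Res(f, x - c), we evaluate f at x = c.
f(-7) = (-7)^2 + 1*(-7) - 2
= 49 - 7 - 2
= 42 - 2 = 40
Res(f, g) = 40

40


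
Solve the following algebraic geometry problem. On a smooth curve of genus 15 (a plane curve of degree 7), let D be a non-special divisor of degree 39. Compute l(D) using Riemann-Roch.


First, compute the genus of a smooth plane curve of degree 7:
g = (d-1)(d-2)/2 = (7-1)(7-2)/2 = 15
For a non-special divisor D (i.e., h^1(D) = 0), Riemann-Roch gives:
l(D) = deg(D) - g + 1
Since deg(D) = 39 >= 2g - 1 = 29, D is non-special.
l(D) = 39 - 15 + 1 = 25

25


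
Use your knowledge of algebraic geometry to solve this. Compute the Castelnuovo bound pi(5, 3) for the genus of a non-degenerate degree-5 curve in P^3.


Castelnuovo's bound: write d - 1 = m(r-1) + epsilon with 0 <= epsilon < r-1.
d - 1 = 5 - 1 = 4
r - 1 = 3 - 1 = 2
4 = 2*2 + 0, so m = 2, epsilon = 0
pi(d, r) = m(m-1)(r-1)/2 + m*epsilon
= 2*1*2/2 + 2*0
= 4/2 + 0
= 2 + 0 = 2

2


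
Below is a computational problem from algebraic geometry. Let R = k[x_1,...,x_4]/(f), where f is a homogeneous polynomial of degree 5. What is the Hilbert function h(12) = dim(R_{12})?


For R = k[x_1,...,x_n]/(f) with f homogeneous of degree e:
The Hilbert series is (1 - t^e)/(1 - t)^n.
So h(d) = C(d+n-1, n-1) - C(d-e+n-1, n-1) for d >= e.
With n=4, e=5, d=12:
C(12+4-1, 4-1) = C(15, 3) = 455
C(12-5+4-1, 4-1) = C(10, 3) = 120
h(12) = 455 - 120 = 335

335
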